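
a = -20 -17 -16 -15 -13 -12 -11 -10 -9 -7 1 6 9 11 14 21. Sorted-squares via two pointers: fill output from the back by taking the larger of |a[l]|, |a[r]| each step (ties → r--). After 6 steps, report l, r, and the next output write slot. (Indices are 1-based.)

l=5, r=14, next write slot=10

l=1 r=16: |-20|<=|21| out[16]=441, r--
l=1 r=15: |-20|>|14| out[15]=400, l++
l=2 r=15: |-17|>|14| out[14]=289, l++
l=3 r=15: |-16|>|14| out[13]=256, l++
l=4 r=15: |-15|>|14| out[12]=225, l++
l=5 r=15: |-13|<=|14| out[11]=196, r--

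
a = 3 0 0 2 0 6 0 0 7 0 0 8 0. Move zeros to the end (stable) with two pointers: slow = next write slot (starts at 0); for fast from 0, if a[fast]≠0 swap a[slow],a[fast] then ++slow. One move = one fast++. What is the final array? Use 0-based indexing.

[3, 2, 6, 7, 8, 0, 0, 0, 0, 0, 0, 0, 0]

slow=0 fast=0: a[fast]=3≠0 swap→a[0]=3, slow++,fast++
slow=1 fast=1: a[fast]=0, fast++
slow=1 fast=2: a[fast]=0, fast++
slow=1 fast=3: a[fast]=2≠0 swap→a[1]=2, slow++,fast++
slow=2 fast=4: a[fast]=0, fast++
slow=2 fast=5: a[fast]=6≠0 swap→a[2]=6, slow++,fast++
slow=3 fast=6: a[fast]=0, fast++
slow=3 fast=7: a[fast]=0, fast++
slow=3 fast=8: a[fast]=7≠0 swap→a[3]=7, slow++,fast++
slow=4 fast=9: a[fast]=0, fast++
slow=4 fast=10: a[fast]=0, fast++
slow=4 fast=11: a[fast]=8≠0 swap→a[4]=8, slow++,fast++
slow=5 fast=12: a[fast]=0, fast++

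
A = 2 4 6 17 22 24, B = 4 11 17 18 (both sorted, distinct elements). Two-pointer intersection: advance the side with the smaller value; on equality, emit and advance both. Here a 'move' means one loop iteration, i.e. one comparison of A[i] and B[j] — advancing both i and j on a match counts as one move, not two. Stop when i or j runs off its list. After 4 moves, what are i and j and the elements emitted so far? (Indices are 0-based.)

i=3, j=2, emitted=[4]

[i=0,j=0] 2<4 → i++
[i=1,j=0] 4==4 emit → i++,j++
[i=2,j=1] 6<11 → i++
[i=3,j=1] 17>11 → j++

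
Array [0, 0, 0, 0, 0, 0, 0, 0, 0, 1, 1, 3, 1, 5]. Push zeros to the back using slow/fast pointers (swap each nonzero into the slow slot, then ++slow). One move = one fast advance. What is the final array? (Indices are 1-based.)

(s=1,f=1) a[fast]=0 → fast++
(s=1,f=2) a[fast]=0 → fast++
(s=1,f=3) a[fast]=0 → fast++
(s=1,f=4) a[fast]=0 → fast++
(s=1,f=5) a[fast]=0 → fast++
(s=1,f=6) a[fast]=0 → fast++
(s=1,f=7) a[fast]=0 → fast++
(s=1,f=8) a[fast]=0 → fast++
(s=1,f=9) a[fast]=0 → fast++
(s=1,f=10) a[fast]=1≠0 swap→a[1]=1 → slow++,fast++
(s=2,f=11) a[fast]=1≠0 swap→a[2]=1 → slow++,fast++
(s=3,f=12) a[fast]=3≠0 swap→a[3]=3 → slow++,fast++
(s=4,f=13) a[fast]=1≠0 swap→a[4]=1 → slow++,fast++
(s=5,f=14) a[fast]=5≠0 swap→a[5]=5 → slow++,fast++

[1, 1, 3, 1, 5, 0, 0, 0, 0, 0, 0, 0, 0, 0]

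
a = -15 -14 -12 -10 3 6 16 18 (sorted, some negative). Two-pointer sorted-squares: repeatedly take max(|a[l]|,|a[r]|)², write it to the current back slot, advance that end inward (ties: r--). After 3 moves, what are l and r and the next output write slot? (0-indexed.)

[0,7] |-15|<=|18| out[7]=324 → r--
[0,6] |-15|<=|16| out[6]=256 → r--
[0,5] |-15|>|6| out[5]=225 → l++

l=1, r=5, next write slot=4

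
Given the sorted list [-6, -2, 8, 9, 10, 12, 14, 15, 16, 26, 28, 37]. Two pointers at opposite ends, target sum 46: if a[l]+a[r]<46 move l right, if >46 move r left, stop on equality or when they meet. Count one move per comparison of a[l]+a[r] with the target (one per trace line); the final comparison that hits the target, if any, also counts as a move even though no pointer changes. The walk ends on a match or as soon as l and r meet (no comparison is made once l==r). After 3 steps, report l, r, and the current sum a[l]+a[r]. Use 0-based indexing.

l=3, r=11, sum=46

l=0 r=11: -6+37=31 <46, l++
l=1 r=11: -2+37=35 <46, l++
l=2 r=11: 8+37=45 <46, l++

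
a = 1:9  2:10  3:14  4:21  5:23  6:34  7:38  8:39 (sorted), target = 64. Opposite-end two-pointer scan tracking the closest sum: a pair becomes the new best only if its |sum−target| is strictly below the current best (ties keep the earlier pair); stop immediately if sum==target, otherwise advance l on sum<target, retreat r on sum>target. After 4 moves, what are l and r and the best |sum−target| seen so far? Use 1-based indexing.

l=5, r=8, best |Δ|=4

l=1 r=8: 9+39=48 d=16 *, l++
l=2 r=8: 10+39=49 d=15 *, l++
l=3 r=8: 14+39=53 d=11 *, l++
l=4 r=8: 21+39=60 d=4 *, l++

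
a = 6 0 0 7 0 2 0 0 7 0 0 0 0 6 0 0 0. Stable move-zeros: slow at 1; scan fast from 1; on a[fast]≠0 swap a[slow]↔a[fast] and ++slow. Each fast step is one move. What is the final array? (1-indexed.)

[6, 7, 2, 7, 6, 0, 0, 0, 0, 0, 0, 0, 0, 0, 0, 0, 0]

slow=1 fast=1: a[fast]=6≠0 swap→a[1]=6, slow++,fast++
slow=2 fast=2: a[fast]=0, fast++
slow=2 fast=3: a[fast]=0, fast++
slow=2 fast=4: a[fast]=7≠0 swap→a[2]=7, slow++,fast++
slow=3 fast=5: a[fast]=0, fast++
slow=3 fast=6: a[fast]=2≠0 swap→a[3]=2, slow++,fast++
slow=4 fast=7: a[fast]=0, fast++
slow=4 fast=8: a[fast]=0, fast++
slow=4 fast=9: a[fast]=7≠0 swap→a[4]=7, slow++,fast++
slow=5 fast=10: a[fast]=0, fast++
slow=5 fast=11: a[fast]=0, fast++
slow=5 fast=12: a[fast]=0, fast++
slow=5 fast=13: a[fast]=0, fast++
slow=5 fast=14: a[fast]=6≠0 swap→a[5]=6, slow++,fast++
slow=6 fast=15: a[fast]=0, fast++
slow=6 fast=16: a[fast]=0, fast++
slow=6 fast=17: a[fast]=0, fast++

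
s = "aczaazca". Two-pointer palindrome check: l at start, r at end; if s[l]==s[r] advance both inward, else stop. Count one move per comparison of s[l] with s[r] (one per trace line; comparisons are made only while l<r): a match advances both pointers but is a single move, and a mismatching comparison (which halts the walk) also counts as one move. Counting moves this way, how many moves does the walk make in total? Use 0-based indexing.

[0,7] 'a'=='a' → l++,r--
[1,6] 'c'=='c' → l++,r--
[2,5] 'z'=='z' → l++,r--
[3,4] 'a'=='a' → l++,r--

4 moves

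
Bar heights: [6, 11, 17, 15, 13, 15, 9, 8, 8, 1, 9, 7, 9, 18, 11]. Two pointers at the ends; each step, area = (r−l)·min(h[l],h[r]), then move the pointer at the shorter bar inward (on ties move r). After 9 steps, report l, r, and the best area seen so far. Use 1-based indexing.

[1,15] min(6,11)*14=84 best=84 * → l++
[2,15] min(11,11)*13=143 best=143 * → r--
[2,14] min(11,18)*12=132 best=143 → l++
[3,14] min(17,18)*11=187 best=187 * → l++
[4,14] min(15,18)*10=150 best=187 → l++
[5,14] min(13,18)*9=117 best=187 → l++
[6,14] min(15,18)*8=120 best=187 → l++
[7,14] min(9,18)*7=63 best=187 → l++
[8,14] min(8,18)*6=48 best=187 → l++

l=9, r=14, best area=187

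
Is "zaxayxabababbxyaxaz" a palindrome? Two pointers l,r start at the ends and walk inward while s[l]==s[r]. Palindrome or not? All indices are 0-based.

not a palindrome (mismatch at 6,12)

[0,18] 'z'=='z' → l++,r--
[1,17] 'a'=='a' → l++,r--
[2,16] 'x'=='x' → l++,r--
[3,15] 'a'=='a' → l++,r--
[4,14] 'y'=='y' → l++,r--
[5,13] 'x'=='x' → l++,r--
[6,12] 'a'!='b' → stop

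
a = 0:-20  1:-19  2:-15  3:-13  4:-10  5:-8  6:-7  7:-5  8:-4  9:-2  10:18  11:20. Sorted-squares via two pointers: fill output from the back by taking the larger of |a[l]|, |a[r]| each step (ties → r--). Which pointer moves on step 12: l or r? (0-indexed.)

r

l=0 r=11: |-20|<=|20| out[11]=400, r--
l=0 r=10: |-20|>|18| out[10]=400, l++
l=1 r=10: |-19|>|18| out[9]=361, l++
l=2 r=10: |-15|<=|18| out[8]=324, r--
l=2 r=9: |-15|>|-2| out[7]=225, l++
l=3 r=9: |-13|>|-2| out[6]=169, l++
l=4 r=9: |-10|>|-2| out[5]=100, l++
l=5 r=9: |-8|>|-2| out[4]=64, l++
l=6 r=9: |-7|>|-2| out[3]=49, l++
l=7 r=9: |-5|>|-2| out[2]=25, l++
l=8 r=9: |-4|>|-2| out[1]=16, l++
l=9 r=9: |-2|<=|-2| out[0]=4, r--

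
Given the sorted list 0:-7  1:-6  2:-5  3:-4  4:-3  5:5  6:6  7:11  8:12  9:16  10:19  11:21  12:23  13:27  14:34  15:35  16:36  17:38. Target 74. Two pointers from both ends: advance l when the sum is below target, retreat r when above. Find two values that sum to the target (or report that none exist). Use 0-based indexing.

[0,17] -7+38=31 <74 → l++
[1,17] -6+38=32 <74 → l++
[2,17] -5+38=33 <74 → l++
[3,17] -4+38=34 <74 → l++
[4,17] -3+38=35 <74 → l++
[5,17] 5+38=43 <74 → l++
[6,17] 6+38=44 <74 → l++
[7,17] 11+38=49 <74 → l++
[8,17] 12+38=50 <74 → l++
[9,17] 16+38=54 <74 → l++
[10,17] 19+38=57 <74 → l++
[11,17] 21+38=59 <74 → l++
[12,17] 23+38=61 <74 → l++
[13,17] 27+38=65 <74 → l++
[14,17] 34+38=72 <74 → l++
[15,17] 35+38=73 <74 → l++
[16,17] 36+38=74 → found

(36, 38)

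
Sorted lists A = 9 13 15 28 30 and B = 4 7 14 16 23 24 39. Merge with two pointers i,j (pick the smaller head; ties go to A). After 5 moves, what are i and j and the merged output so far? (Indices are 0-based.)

[i=0,j=0] A[i]=9>B[j]=4 take 4 → j++
[i=0,j=1] A[i]=9>B[j]=7 take 7 → j++
[i=0,j=2] A[i]=9<=B[j]=14 take 9 → i++
[i=1,j=2] A[i]=13<=B[j]=14 take 13 → i++
[i=2,j=2] A[i]=15>B[j]=14 take 14 → j++

i=2, j=3, merged so far=[4, 7, 9, 13, 14]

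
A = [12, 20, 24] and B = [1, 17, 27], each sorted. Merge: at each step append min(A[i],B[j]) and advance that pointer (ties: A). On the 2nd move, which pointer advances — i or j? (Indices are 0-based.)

i

i=0 j=0: A[i]=12>B[j]=1 take 1, j++
i=0 j=1: A[i]=12<=B[j]=17 take 12, i++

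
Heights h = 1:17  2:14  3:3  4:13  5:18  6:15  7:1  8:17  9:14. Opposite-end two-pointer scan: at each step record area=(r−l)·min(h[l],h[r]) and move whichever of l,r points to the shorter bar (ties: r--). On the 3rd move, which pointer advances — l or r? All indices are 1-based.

l=1 r=9: min(17,14)*8=112 best=112 *, r--
l=1 r=8: min(17,17)*7=119 best=119 *, r--
l=1 r=7: min(17,1)*6=6 best=119, r--

r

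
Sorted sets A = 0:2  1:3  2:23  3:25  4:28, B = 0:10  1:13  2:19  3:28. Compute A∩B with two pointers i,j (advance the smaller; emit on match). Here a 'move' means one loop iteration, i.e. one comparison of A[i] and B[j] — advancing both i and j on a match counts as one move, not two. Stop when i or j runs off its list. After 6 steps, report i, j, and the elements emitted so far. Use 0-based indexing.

[i=0,j=0] 2<10 → i++
[i=1,j=0] 3<10 → i++
[i=2,j=0] 23>10 → j++
[i=2,j=1] 23>13 → j++
[i=2,j=2] 23>19 → j++
[i=2,j=3] 23<28 → i++

i=3, j=3, emitted=[]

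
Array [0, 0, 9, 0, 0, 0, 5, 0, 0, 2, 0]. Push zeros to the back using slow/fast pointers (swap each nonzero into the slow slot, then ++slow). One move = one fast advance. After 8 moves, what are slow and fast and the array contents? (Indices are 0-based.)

slow=2, fast=8, a=[9, 5, 0, 0, 0, 0, 0, 0, 0, 2, 0]

slow=0 fast=0: a[fast]=0, fast++
slow=0 fast=1: a[fast]=0, fast++
slow=0 fast=2: a[fast]=9≠0 swap→a[0]=9, slow++,fast++
slow=1 fast=3: a[fast]=0, fast++
slow=1 fast=4: a[fast]=0, fast++
slow=1 fast=5: a[fast]=0, fast++
slow=1 fast=6: a[fast]=5≠0 swap→a[1]=5, slow++,fast++
slow=2 fast=7: a[fast]=0, fast++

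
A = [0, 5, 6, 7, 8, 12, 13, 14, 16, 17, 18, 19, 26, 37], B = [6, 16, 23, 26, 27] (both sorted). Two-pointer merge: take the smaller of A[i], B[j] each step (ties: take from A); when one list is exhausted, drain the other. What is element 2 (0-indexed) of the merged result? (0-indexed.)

[i=0,j=0] A[i]=0<=B[j]=6 take 0 → i++
[i=1,j=0] A[i]=5<=B[j]=6 take 5 → i++
[i=2,j=0] A[i]=6<=B[j]=6 take 6 → i++
[i=3,j=0] A[i]=7>B[j]=6 take 6 → j++
[i=3,j=1] A[i]=7<=B[j]=16 take 7 → i++
[i=4,j=1] A[i]=8<=B[j]=16 take 8 → i++
[i=5,j=1] A[i]=12<=B[j]=16 take 12 → i++
[i=6,j=1] A[i]=13<=B[j]=16 take 13 → i++
[i=7,j=1] A[i]=14<=B[j]=16 take 14 → i++
[i=8,j=1] A[i]=16<=B[j]=16 take 16 → i++
[i=9,j=1] A[i]=17>B[j]=16 take 16 → j++
[i=9,j=2] A[i]=17<=B[j]=23 take 17 → i++
[i=10,j=2] A[i]=18<=B[j]=23 take 18 → i++
[i=11,j=2] A[i]=19<=B[j]=23 take 19 → i++
[i=12,j=2] A[i]=26>B[j]=23 take 23 → j++
[i=12,j=3] A[i]=26<=B[j]=26 take 26 → i++
[i=13,j=3] A[i]=37>B[j]=26 take 26 → j++
[i=13,j=4] A[i]=37>B[j]=27 take 27 → j++
[i=13,j=5] B done, take A[i]=37 → i++

merged[2] = 6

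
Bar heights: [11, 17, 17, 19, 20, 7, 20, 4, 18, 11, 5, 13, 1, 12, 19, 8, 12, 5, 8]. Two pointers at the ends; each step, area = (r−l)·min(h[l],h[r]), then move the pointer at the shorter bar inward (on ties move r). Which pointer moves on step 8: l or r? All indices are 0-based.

[0,18] min(11,8)*18=144 best=144 * → r--
[0,17] min(11,5)*17=85 best=144 → r--
[0,16] min(11,12)*16=176 best=176 * → l++
[1,16] min(17,12)*15=180 best=180 * → r--
[1,15] min(17,8)*14=112 best=180 → r--
[1,14] min(17,19)*13=221 best=221 * → l++
[2,14] min(17,19)*12=204 best=221 → l++
[3,14] min(19,19)*11=209 best=221 → r--

r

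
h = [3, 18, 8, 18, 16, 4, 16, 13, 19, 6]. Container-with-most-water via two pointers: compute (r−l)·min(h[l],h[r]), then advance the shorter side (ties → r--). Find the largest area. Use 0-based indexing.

max area = 126

[0,9] min(3,6)*9=27 best=27 * → l++
[1,9] min(18,6)*8=48 best=48 * → r--
[1,8] min(18,19)*7=126 best=126 * → l++
[2,8] min(8,19)*6=48 best=126 → l++
[3,8] min(18,19)*5=90 best=126 → l++
[4,8] min(16,19)*4=64 best=126 → l++
[5,8] min(4,19)*3=12 best=126 → l++
[6,8] min(16,19)*2=32 best=126 → l++
[7,8] min(13,19)*1=13 best=126 → l++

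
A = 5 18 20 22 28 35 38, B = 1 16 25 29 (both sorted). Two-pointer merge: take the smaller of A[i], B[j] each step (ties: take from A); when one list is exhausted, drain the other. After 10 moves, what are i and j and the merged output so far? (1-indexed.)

i=1 j=1: A[i]=5>B[j]=1 take 1, j++
i=1 j=2: A[i]=5<=B[j]=16 take 5, i++
i=2 j=2: A[i]=18>B[j]=16 take 16, j++
i=2 j=3: A[i]=18<=B[j]=25 take 18, i++
i=3 j=3: A[i]=20<=B[j]=25 take 20, i++
i=4 j=3: A[i]=22<=B[j]=25 take 22, i++
i=5 j=3: A[i]=28>B[j]=25 take 25, j++
i=5 j=4: A[i]=28<=B[j]=29 take 28, i++
i=6 j=4: A[i]=35>B[j]=29 take 29, j++
i=6 j=5: B done, take A[i]=35, i++

i=7, j=5, merged so far=[1, 5, 16, 18, 20, 22, 25, 28, 29, 35]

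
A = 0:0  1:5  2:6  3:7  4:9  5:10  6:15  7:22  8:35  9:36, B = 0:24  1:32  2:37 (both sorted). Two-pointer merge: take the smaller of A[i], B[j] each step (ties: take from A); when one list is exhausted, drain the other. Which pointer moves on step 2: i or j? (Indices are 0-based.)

[i=0,j=0] A[i]=0<=B[j]=24 take 0 → i++
[i=1,j=0] A[i]=5<=B[j]=24 take 5 → i++

i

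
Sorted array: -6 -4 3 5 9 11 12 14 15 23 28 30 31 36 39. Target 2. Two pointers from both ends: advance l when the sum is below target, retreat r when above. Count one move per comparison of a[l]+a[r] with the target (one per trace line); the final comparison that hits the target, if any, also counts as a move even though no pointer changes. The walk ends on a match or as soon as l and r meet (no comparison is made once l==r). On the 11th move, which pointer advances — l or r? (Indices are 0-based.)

r

l=0 r=14: -6+39=33 >2, r--
l=0 r=13: -6+36=30 >2, r--
l=0 r=12: -6+31=25 >2, r--
l=0 r=11: -6+30=24 >2, r--
l=0 r=10: -6+28=22 >2, r--
l=0 r=9: -6+23=17 >2, r--
l=0 r=8: -6+15=9 >2, r--
l=0 r=7: -6+14=8 >2, r--
l=0 r=6: -6+12=6 >2, r--
l=0 r=5: -6+11=5 >2, r--
l=0 r=4: -6+9=3 >2, r--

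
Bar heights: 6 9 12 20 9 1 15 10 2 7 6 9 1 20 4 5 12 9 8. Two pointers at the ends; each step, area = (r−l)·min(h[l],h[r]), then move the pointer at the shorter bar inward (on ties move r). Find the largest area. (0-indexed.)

[0,18] min(6,8)*18=108 best=108 * → l++
[1,18] min(9,8)*17=136 best=136 * → r--
[1,17] min(9,9)*16=144 best=144 * → r--
[1,16] min(9,12)*15=135 best=144 → l++
[2,16] min(12,12)*14=168 best=168 * → r--
[2,15] min(12,5)*13=65 best=168 → r--
[2,14] min(12,4)*12=48 best=168 → r--
[2,13] min(12,20)*11=132 best=168 → l++
[3,13] min(20,20)*10=200 best=200 * → r--
[3,12] min(20,1)*9=9 best=200 → r--
[3,11] min(20,9)*8=72 best=200 → r--
[3,10] min(20,6)*7=42 best=200 → r--
[3,9] min(20,7)*6=42 best=200 → r--
[3,8] min(20,2)*5=10 best=200 → r--
[3,7] min(20,10)*4=40 best=200 → r--
[3,6] min(20,15)*3=45 best=200 → r--
[3,5] min(20,1)*2=2 best=200 → r--
[3,4] min(20,9)*1=9 best=200 → r--

max area = 200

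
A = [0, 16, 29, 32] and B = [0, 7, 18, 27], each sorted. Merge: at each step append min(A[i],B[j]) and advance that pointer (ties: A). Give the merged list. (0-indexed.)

[0, 0, 7, 16, 18, 27, 29, 32]

[i=0,j=0] A[i]=0<=B[j]=0 take 0 → i++
[i=1,j=0] A[i]=16>B[j]=0 take 0 → j++
[i=1,j=1] A[i]=16>B[j]=7 take 7 → j++
[i=1,j=2] A[i]=16<=B[j]=18 take 16 → i++
[i=2,j=2] A[i]=29>B[j]=18 take 18 → j++
[i=2,j=3] A[i]=29>B[j]=27 take 27 → j++
[i=2,j=4] B done, take A[i]=29 → i++
[i=3,j=4] B done, take A[i]=32 → i++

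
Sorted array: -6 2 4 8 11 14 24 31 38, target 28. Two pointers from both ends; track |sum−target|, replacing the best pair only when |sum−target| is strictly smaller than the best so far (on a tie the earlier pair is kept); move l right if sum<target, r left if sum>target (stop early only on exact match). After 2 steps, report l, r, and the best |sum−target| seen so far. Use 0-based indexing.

[0,8] -6+38=32 d=4 * → r--
[0,7] -6+31=25 d=3 * → l++

l=1, r=7, best |Δ|=3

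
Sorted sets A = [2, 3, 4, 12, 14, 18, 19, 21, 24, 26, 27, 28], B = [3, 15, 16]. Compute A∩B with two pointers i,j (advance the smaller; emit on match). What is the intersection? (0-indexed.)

intersection = [3]

i=0 j=0: 2<3, i++
i=1 j=0: 3==3 emit, i++,j++
i=2 j=1: 4<15, i++
i=3 j=1: 12<15, i++
i=4 j=1: 14<15, i++
i=5 j=1: 18>15, j++
i=5 j=2: 18>16, j++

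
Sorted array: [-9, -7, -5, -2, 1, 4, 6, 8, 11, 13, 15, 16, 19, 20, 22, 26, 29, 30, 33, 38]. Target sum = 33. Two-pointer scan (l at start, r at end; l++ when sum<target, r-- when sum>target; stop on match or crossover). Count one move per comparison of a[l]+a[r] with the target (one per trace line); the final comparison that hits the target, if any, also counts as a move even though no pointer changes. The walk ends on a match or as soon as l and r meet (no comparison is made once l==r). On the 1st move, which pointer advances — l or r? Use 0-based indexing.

l

l=0 r=19: -9+38=29 <33, l++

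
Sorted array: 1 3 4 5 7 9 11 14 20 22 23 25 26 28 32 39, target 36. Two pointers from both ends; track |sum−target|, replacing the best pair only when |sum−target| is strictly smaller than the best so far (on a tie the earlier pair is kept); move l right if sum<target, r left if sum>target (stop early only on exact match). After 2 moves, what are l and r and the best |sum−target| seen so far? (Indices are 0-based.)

l=1, r=14, best |Δ|=3

[0,15] 1+39=40 d=4 * → r--
[0,14] 1+32=33 d=3 * → l++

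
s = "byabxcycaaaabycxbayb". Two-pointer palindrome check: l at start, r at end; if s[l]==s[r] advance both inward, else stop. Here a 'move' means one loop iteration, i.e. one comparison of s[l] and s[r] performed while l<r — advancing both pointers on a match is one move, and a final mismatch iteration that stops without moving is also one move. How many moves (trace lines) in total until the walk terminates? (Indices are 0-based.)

8 moves

[0,19] 'b'=='b' → l++,r--
[1,18] 'y'=='y' → l++,r--
[2,17] 'a'=='a' → l++,r--
[3,16] 'b'=='b' → l++,r--
[4,15] 'x'=='x' → l++,r--
[5,14] 'c'=='c' → l++,r--
[6,13] 'y'=='y' → l++,r--
[7,12] 'c'!='b' → stop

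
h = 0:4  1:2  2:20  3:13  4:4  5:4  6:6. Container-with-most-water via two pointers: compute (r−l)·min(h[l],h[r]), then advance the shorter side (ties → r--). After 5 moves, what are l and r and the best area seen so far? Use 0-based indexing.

l=2, r=3, best area=24

l=0 r=6: min(4,6)*6=24 best=24 *, l++
l=1 r=6: min(2,6)*5=10 best=24, l++
l=2 r=6: min(20,6)*4=24 best=24, r--
l=2 r=5: min(20,4)*3=12 best=24, r--
l=2 r=4: min(20,4)*2=8 best=24, r--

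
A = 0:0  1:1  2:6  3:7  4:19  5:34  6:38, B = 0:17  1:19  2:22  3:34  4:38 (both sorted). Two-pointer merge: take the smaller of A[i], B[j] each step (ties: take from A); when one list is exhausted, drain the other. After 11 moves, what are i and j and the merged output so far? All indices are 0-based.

i=0 j=0: A[i]=0<=B[j]=17 take 0, i++
i=1 j=0: A[i]=1<=B[j]=17 take 1, i++
i=2 j=0: A[i]=6<=B[j]=17 take 6, i++
i=3 j=0: A[i]=7<=B[j]=17 take 7, i++
i=4 j=0: A[i]=19>B[j]=17 take 17, j++
i=4 j=1: A[i]=19<=B[j]=19 take 19, i++
i=5 j=1: A[i]=34>B[j]=19 take 19, j++
i=5 j=2: A[i]=34>B[j]=22 take 22, j++
i=5 j=3: A[i]=34<=B[j]=34 take 34, i++
i=6 j=3: A[i]=38>B[j]=34 take 34, j++
i=6 j=4: A[i]=38<=B[j]=38 take 38, i++

i=7, j=4, merged so far=[0, 1, 6, 7, 17, 19, 19, 22, 34, 34, 38]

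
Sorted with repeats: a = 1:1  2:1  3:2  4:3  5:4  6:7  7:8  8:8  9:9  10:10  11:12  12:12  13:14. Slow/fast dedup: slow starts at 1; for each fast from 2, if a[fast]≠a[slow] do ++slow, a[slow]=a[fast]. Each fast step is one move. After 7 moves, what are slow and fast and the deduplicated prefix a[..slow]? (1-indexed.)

(s=1,f=2) a[fast]=1=a[slow] dup → fast++
(s=1,f=3) a[fast]=2≠a[slow]=1 write a[2]=2 → slow++,fast++
(s=2,f=4) a[fast]=3≠a[slow]=2 write a[3]=3 → slow++,fast++
(s=3,f=5) a[fast]=4≠a[slow]=3 write a[4]=4 → slow++,fast++
(s=4,f=6) a[fast]=7≠a[slow]=4 write a[5]=7 → slow++,fast++
(s=5,f=7) a[fast]=8≠a[slow]=7 write a[6]=8 → slow++,fast++
(s=6,f=8) a[fast]=8=a[slow] dup → fast++

slow=6, fast=9, prefix=[1, 2, 3, 4, 7, 8]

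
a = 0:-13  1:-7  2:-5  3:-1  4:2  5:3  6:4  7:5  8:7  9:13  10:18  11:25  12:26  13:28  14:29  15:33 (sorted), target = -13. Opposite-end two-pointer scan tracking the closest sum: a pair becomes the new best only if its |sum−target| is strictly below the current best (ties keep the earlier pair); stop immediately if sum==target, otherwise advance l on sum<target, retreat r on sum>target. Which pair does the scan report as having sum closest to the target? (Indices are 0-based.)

pair (-13, -1) with sum -14 (|Δ|=1)

l=0 r=15: -13+33=20 d=33 *, r--
l=0 r=14: -13+29=16 d=29 *, r--
l=0 r=13: -13+28=15 d=28 *, r--
l=0 r=12: -13+26=13 d=26 *, r--
l=0 r=11: -13+25=12 d=25 *, r--
l=0 r=10: -13+18=5 d=18 *, r--
l=0 r=9: -13+13=0 d=13 *, r--
l=0 r=8: -13+7=-6 d=7 *, r--
l=0 r=7: -13+5=-8 d=5 *, r--
l=0 r=6: -13+4=-9 d=4 *, r--
l=0 r=5: -13+3=-10 d=3 *, r--
l=0 r=4: -13+2=-11 d=2 *, r--
l=0 r=3: -13+-1=-14 d=1 *, l++
l=1 r=3: -7+-1=-8 d=5, r--
l=1 r=2: -7+-5=-12 d=1, r--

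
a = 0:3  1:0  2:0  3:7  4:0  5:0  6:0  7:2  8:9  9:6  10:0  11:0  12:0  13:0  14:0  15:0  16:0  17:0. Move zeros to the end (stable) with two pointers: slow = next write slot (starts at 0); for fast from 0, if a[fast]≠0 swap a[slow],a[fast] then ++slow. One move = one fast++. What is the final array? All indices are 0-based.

[3, 7, 2, 9, 6, 0, 0, 0, 0, 0, 0, 0, 0, 0, 0, 0, 0, 0]

slow=0 fast=0: a[fast]=3≠0 swap→a[0]=3, slow++,fast++
slow=1 fast=1: a[fast]=0, fast++
slow=1 fast=2: a[fast]=0, fast++
slow=1 fast=3: a[fast]=7≠0 swap→a[1]=7, slow++,fast++
slow=2 fast=4: a[fast]=0, fast++
slow=2 fast=5: a[fast]=0, fast++
slow=2 fast=6: a[fast]=0, fast++
slow=2 fast=7: a[fast]=2≠0 swap→a[2]=2, slow++,fast++
slow=3 fast=8: a[fast]=9≠0 swap→a[3]=9, slow++,fast++
slow=4 fast=9: a[fast]=6≠0 swap→a[4]=6, slow++,fast++
slow=5 fast=10: a[fast]=0, fast++
slow=5 fast=11: a[fast]=0, fast++
slow=5 fast=12: a[fast]=0, fast++
slow=5 fast=13: a[fast]=0, fast++
slow=5 fast=14: a[fast]=0, fast++
slow=5 fast=15: a[fast]=0, fast++
slow=5 fast=16: a[fast]=0, fast++
slow=5 fast=17: a[fast]=0, fast++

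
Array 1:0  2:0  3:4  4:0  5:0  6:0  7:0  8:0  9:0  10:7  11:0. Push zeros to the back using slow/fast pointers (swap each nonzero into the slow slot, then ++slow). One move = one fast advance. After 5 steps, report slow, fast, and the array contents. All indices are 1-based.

slow=2, fast=6, a=[4, 0, 0, 0, 0, 0, 0, 0, 0, 7, 0]

(s=1,f=1) a[fast]=0 → fast++
(s=1,f=2) a[fast]=0 → fast++
(s=1,f=3) a[fast]=4≠0 swap→a[1]=4 → slow++,fast++
(s=2,f=4) a[fast]=0 → fast++
(s=2,f=5) a[fast]=0 → fast++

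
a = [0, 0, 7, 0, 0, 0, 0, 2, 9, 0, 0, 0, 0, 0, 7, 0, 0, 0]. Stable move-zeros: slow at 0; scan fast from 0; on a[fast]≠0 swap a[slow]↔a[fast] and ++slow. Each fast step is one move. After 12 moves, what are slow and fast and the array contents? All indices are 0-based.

(s=0,f=0) a[fast]=0 → fast++
(s=0,f=1) a[fast]=0 → fast++
(s=0,f=2) a[fast]=7≠0 swap→a[0]=7 → slow++,fast++
(s=1,f=3) a[fast]=0 → fast++
(s=1,f=4) a[fast]=0 → fast++
(s=1,f=5) a[fast]=0 → fast++
(s=1,f=6) a[fast]=0 → fast++
(s=1,f=7) a[fast]=2≠0 swap→a[1]=2 → slow++,fast++
(s=2,f=8) a[fast]=9≠0 swap→a[2]=9 → slow++,fast++
(s=3,f=9) a[fast]=0 → fast++
(s=3,f=10) a[fast]=0 → fast++
(s=3,f=11) a[fast]=0 → fast++

slow=3, fast=12, a=[7, 2, 9, 0, 0, 0, 0, 0, 0, 0, 0, 0, 0, 0, 7, 0, 0, 0]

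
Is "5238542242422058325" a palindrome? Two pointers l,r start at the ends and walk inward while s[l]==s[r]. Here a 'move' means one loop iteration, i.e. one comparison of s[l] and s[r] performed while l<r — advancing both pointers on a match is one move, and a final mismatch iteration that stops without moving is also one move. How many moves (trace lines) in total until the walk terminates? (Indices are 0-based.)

6 moves

l=0 r=18: '5'=='5', l++,r--
l=1 r=17: '2'=='2', l++,r--
l=2 r=16: '3'=='3', l++,r--
l=3 r=15: '8'=='8', l++,r--
l=4 r=14: '5'=='5', l++,r--
l=5 r=13: '4'!='0', stop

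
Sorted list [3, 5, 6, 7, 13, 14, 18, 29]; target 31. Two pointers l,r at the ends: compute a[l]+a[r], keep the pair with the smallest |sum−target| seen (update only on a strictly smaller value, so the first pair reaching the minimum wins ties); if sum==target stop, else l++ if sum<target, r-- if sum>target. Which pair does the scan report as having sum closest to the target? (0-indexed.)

pair (13, 18) with sum 31 (|Δ|=0)

[0,7] 3+29=32 d=1 * → r--
[0,6] 3+18=21 d=10 → l++
[1,6] 5+18=23 d=8 → l++
[2,6] 6+18=24 d=7 → l++
[3,6] 7+18=25 d=6 → l++
[4,6] 13+18=31 d=0 * → stop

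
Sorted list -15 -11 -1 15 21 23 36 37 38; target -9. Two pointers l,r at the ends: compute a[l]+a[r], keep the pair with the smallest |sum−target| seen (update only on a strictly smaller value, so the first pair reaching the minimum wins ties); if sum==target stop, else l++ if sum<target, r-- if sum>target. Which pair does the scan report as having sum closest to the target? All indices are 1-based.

pair (-11, -1) with sum -12 (|Δ|=3)

[1,9] -15+38=23 d=32 * → r--
[1,8] -15+37=22 d=31 * → r--
[1,7] -15+36=21 d=30 * → r--
[1,6] -15+23=8 d=17 * → r--
[1,5] -15+21=6 d=15 * → r--
[1,4] -15+15=0 d=9 * → r--
[1,3] -15+-1=-16 d=7 * → l++
[2,3] -11+-1=-12 d=3 * → l++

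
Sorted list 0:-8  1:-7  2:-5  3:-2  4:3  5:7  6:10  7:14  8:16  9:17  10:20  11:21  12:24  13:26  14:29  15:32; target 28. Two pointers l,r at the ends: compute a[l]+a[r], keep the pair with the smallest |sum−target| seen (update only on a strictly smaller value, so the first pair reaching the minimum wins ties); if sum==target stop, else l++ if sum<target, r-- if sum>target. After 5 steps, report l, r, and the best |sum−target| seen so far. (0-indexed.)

l=4, r=14, best |Δ|=1

[0,15] -8+32=24 d=4 * → l++
[1,15] -7+32=25 d=3 * → l++
[2,15] -5+32=27 d=1 * → l++
[3,15] -2+32=30 d=2 → r--
[3,14] -2+29=27 d=1 → l++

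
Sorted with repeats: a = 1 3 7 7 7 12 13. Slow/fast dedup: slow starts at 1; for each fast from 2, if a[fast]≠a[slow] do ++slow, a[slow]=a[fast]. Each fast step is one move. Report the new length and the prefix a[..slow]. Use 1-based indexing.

(s=1,f=2) a[fast]=3≠a[slow]=1 write a[2]=3 → slow++,fast++
(s=2,f=3) a[fast]=7≠a[slow]=3 write a[3]=7 → slow++,fast++
(s=3,f=4) a[fast]=7=a[slow] dup → fast++
(s=3,f=5) a[fast]=7=a[slow] dup → fast++
(s=3,f=6) a[fast]=12≠a[slow]=7 write a[4]=12 → slow++,fast++
(s=4,f=7) a[fast]=13≠a[slow]=12 write a[5]=13 → slow++,fast++

length 5; prefix = [1, 3, 7, 12, 13]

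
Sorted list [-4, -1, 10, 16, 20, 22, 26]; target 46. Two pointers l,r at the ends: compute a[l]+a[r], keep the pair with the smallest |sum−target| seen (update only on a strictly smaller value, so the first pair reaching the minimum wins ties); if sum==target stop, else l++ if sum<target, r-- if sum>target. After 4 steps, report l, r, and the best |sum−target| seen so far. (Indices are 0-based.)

l=4, r=6, best |Δ|=4

[0,6] -4+26=22 d=24 * → l++
[1,6] -1+26=25 d=21 * → l++
[2,6] 10+26=36 d=10 * → l++
[3,6] 16+26=42 d=4 * → l++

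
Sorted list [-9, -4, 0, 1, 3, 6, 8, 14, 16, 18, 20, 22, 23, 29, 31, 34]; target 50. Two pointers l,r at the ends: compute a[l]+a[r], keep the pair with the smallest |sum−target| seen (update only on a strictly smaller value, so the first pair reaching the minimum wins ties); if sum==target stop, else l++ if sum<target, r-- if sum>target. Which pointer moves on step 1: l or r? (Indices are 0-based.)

l

[0,15] -9+34=25 d=25 * → l++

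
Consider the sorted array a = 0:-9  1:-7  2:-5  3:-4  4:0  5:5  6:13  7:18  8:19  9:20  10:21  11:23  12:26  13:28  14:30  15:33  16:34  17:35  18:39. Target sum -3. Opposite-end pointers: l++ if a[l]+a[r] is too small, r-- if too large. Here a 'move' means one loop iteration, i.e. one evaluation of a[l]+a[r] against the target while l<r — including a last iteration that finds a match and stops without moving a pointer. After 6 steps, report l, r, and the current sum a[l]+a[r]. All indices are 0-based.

[0,18] -9+39=30 >-3 → r--
[0,17] -9+35=26 >-3 → r--
[0,16] -9+34=25 >-3 → r--
[0,15] -9+33=24 >-3 → r--
[0,14] -9+30=21 >-3 → r--
[0,13] -9+28=19 >-3 → r--

l=0, r=12, sum=17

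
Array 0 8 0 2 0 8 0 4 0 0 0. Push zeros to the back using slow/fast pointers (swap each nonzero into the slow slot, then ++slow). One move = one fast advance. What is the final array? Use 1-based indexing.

(s=1,f=1) a[fast]=0 → fast++
(s=1,f=2) a[fast]=8≠0 swap→a[1]=8 → slow++,fast++
(s=2,f=3) a[fast]=0 → fast++
(s=2,f=4) a[fast]=2≠0 swap→a[2]=2 → slow++,fast++
(s=3,f=5) a[fast]=0 → fast++
(s=3,f=6) a[fast]=8≠0 swap→a[3]=8 → slow++,fast++
(s=4,f=7) a[fast]=0 → fast++
(s=4,f=8) a[fast]=4≠0 swap→a[4]=4 → slow++,fast++
(s=5,f=9) a[fast]=0 → fast++
(s=5,f=10) a[fast]=0 → fast++
(s=5,f=11) a[fast]=0 → fast++

[8, 2, 8, 4, 0, 0, 0, 0, 0, 0, 0]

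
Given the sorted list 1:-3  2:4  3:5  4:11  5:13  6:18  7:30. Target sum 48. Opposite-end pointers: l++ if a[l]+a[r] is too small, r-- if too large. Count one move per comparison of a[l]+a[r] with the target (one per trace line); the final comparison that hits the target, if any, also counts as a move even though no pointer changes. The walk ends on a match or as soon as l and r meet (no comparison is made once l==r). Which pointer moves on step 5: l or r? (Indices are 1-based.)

[1,7] -3+30=27 <48 → l++
[2,7] 4+30=34 <48 → l++
[3,7] 5+30=35 <48 → l++
[4,7] 11+30=41 <48 → l++
[5,7] 13+30=43 <48 → l++

l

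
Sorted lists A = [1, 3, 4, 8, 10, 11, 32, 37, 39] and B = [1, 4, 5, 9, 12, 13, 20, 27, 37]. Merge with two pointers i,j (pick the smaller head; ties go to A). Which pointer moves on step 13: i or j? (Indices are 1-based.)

j

i=1 j=1: A[i]=1<=B[j]=1 take 1, i++
i=2 j=1: A[i]=3>B[j]=1 take 1, j++
i=2 j=2: A[i]=3<=B[j]=4 take 3, i++
i=3 j=2: A[i]=4<=B[j]=4 take 4, i++
i=4 j=2: A[i]=8>B[j]=4 take 4, j++
i=4 j=3: A[i]=8>B[j]=5 take 5, j++
i=4 j=4: A[i]=8<=B[j]=9 take 8, i++
i=5 j=4: A[i]=10>B[j]=9 take 9, j++
i=5 j=5: A[i]=10<=B[j]=12 take 10, i++
i=6 j=5: A[i]=11<=B[j]=12 take 11, i++
i=7 j=5: A[i]=32>B[j]=12 take 12, j++
i=7 j=6: A[i]=32>B[j]=13 take 13, j++
i=7 j=7: A[i]=32>B[j]=20 take 20, j++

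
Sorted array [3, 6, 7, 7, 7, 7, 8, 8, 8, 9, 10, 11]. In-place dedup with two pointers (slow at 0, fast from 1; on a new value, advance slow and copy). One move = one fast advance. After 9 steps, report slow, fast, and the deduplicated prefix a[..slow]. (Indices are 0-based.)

slow=0 fast=1: a[fast]=6≠a[slow]=3 write a[1]=6, slow++,fast++
slow=1 fast=2: a[fast]=7≠a[slow]=6 write a[2]=7, slow++,fast++
slow=2 fast=3: a[fast]=7=a[slow] dup, fast++
slow=2 fast=4: a[fast]=7=a[slow] dup, fast++
slow=2 fast=5: a[fast]=7=a[slow] dup, fast++
slow=2 fast=6: a[fast]=8≠a[slow]=7 write a[3]=8, slow++,fast++
slow=3 fast=7: a[fast]=8=a[slow] dup, fast++
slow=3 fast=8: a[fast]=8=a[slow] dup, fast++
slow=3 fast=9: a[fast]=9≠a[slow]=8 write a[4]=9, slow++,fast++

slow=4, fast=10, prefix=[3, 6, 7, 8, 9]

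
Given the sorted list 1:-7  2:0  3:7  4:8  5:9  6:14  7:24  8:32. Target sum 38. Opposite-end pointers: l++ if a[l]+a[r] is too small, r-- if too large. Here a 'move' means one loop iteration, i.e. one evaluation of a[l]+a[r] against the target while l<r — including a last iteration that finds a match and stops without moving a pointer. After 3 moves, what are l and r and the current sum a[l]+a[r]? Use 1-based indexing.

l=3, r=7, sum=31

l=1 r=8: -7+32=25 <38, l++
l=2 r=8: 0+32=32 <38, l++
l=3 r=8: 7+32=39 >38, r--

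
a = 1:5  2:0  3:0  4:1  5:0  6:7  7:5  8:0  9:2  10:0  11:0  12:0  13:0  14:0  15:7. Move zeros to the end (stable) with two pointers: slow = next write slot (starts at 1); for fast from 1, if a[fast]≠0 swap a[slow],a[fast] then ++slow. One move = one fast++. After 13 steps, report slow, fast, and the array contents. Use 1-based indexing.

slow=6, fast=14, a=[5, 1, 7, 5, 2, 0, 0, 0, 0, 0, 0, 0, 0, 0, 7]

slow=1 fast=1: a[fast]=5≠0 swap→a[1]=5, slow++,fast++
slow=2 fast=2: a[fast]=0, fast++
slow=2 fast=3: a[fast]=0, fast++
slow=2 fast=4: a[fast]=1≠0 swap→a[2]=1, slow++,fast++
slow=3 fast=5: a[fast]=0, fast++
slow=3 fast=6: a[fast]=7≠0 swap→a[3]=7, slow++,fast++
slow=4 fast=7: a[fast]=5≠0 swap→a[4]=5, slow++,fast++
slow=5 fast=8: a[fast]=0, fast++
slow=5 fast=9: a[fast]=2≠0 swap→a[5]=2, slow++,fast++
slow=6 fast=10: a[fast]=0, fast++
slow=6 fast=11: a[fast]=0, fast++
slow=6 fast=12: a[fast]=0, fast++
slow=6 fast=13: a[fast]=0, fast++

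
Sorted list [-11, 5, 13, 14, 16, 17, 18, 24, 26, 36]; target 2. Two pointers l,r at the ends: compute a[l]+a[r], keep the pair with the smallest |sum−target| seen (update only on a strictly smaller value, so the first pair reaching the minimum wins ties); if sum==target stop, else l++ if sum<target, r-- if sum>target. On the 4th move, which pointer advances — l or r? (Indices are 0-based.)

r

l=0 r=9: -11+36=25 d=23 *, r--
l=0 r=8: -11+26=15 d=13 *, r--
l=0 r=7: -11+24=13 d=11 *, r--
l=0 r=6: -11+18=7 d=5 *, r--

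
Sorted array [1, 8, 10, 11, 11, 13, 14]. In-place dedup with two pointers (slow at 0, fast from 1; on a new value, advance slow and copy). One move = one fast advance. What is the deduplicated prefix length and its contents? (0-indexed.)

slow=0 fast=1: a[fast]=8≠a[slow]=1 write a[1]=8, slow++,fast++
slow=1 fast=2: a[fast]=10≠a[slow]=8 write a[2]=10, slow++,fast++
slow=2 fast=3: a[fast]=11≠a[slow]=10 write a[3]=11, slow++,fast++
slow=3 fast=4: a[fast]=11=a[slow] dup, fast++
slow=3 fast=5: a[fast]=13≠a[slow]=11 write a[4]=13, slow++,fast++
slow=4 fast=6: a[fast]=14≠a[slow]=13 write a[5]=14, slow++,fast++

length 6; prefix = [1, 8, 10, 11, 13, 14]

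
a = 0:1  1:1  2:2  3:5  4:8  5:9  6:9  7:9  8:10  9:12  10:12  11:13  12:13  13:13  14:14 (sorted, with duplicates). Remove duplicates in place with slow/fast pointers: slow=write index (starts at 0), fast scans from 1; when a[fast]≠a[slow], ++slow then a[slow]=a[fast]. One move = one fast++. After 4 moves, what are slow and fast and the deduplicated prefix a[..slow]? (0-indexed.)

slow=3, fast=5, prefix=[1, 2, 5, 8]

slow=0 fast=1: a[fast]=1=a[slow] dup, fast++
slow=0 fast=2: a[fast]=2≠a[slow]=1 write a[1]=2, slow++,fast++
slow=1 fast=3: a[fast]=5≠a[slow]=2 write a[2]=5, slow++,fast++
slow=2 fast=4: a[fast]=8≠a[slow]=5 write a[3]=8, slow++,fast++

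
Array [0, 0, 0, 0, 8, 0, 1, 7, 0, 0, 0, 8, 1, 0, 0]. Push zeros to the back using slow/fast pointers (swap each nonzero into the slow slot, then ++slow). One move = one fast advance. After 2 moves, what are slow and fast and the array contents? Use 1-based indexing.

(s=1,f=1) a[fast]=0 → fast++
(s=1,f=2) a[fast]=0 → fast++

slow=1, fast=3, a=[0, 0, 0, 0, 8, 0, 1, 7, 0, 0, 0, 8, 1, 0, 0]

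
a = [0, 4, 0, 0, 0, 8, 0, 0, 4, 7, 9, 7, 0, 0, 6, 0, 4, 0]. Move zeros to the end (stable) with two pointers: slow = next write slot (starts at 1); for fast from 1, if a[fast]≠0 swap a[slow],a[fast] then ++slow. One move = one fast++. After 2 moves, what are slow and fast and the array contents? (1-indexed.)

slow=2, fast=3, a=[4, 0, 0, 0, 0, 8, 0, 0, 4, 7, 9, 7, 0, 0, 6, 0, 4, 0]

slow=1 fast=1: a[fast]=0, fast++
slow=1 fast=2: a[fast]=4≠0 swap→a[1]=4, slow++,fast++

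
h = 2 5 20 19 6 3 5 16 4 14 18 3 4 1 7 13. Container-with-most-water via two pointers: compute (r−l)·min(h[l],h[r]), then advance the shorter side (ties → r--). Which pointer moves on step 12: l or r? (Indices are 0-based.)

r

l=0 r=15: min(2,13)*15=30 best=30 *, l++
l=1 r=15: min(5,13)*14=70 best=70 *, l++
l=2 r=15: min(20,13)*13=169 best=169 *, r--
l=2 r=14: min(20,7)*12=84 best=169, r--
l=2 r=13: min(20,1)*11=11 best=169, r--
l=2 r=12: min(20,4)*10=40 best=169, r--
l=2 r=11: min(20,3)*9=27 best=169, r--
l=2 r=10: min(20,18)*8=144 best=169, r--
l=2 r=9: min(20,14)*7=98 best=169, r--
l=2 r=8: min(20,4)*6=24 best=169, r--
l=2 r=7: min(20,16)*5=80 best=169, r--
l=2 r=6: min(20,5)*4=20 best=169, r--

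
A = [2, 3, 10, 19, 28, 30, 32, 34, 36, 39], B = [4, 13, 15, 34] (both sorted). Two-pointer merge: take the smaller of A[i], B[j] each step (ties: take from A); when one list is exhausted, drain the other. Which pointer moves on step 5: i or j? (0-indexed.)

j

i=0 j=0: A[i]=2<=B[j]=4 take 2, i++
i=1 j=0: A[i]=3<=B[j]=4 take 3, i++
i=2 j=0: A[i]=10>B[j]=4 take 4, j++
i=2 j=1: A[i]=10<=B[j]=13 take 10, i++
i=3 j=1: A[i]=19>B[j]=13 take 13, j++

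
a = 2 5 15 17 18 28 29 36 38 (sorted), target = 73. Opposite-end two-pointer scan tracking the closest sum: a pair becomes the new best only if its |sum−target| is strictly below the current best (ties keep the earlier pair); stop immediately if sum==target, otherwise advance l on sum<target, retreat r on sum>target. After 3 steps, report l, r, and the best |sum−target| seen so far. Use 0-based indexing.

l=0 r=8: 2+38=40 d=33 *, l++
l=1 r=8: 5+38=43 d=30 *, l++
l=2 r=8: 15+38=53 d=20 *, l++

l=3, r=8, best |Δ|=20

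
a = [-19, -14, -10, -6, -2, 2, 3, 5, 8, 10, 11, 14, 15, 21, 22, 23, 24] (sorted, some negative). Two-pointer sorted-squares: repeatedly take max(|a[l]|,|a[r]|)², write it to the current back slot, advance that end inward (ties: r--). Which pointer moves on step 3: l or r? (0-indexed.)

[0,16] |-19|<=|24| out[16]=576 → r--
[0,15] |-19|<=|23| out[15]=529 → r--
[0,14] |-19|<=|22| out[14]=484 → r--

r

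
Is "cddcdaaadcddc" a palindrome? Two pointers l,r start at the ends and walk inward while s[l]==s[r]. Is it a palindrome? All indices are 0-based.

palindrome

l=0 r=12: 'c'=='c', l++,r--
l=1 r=11: 'd'=='d', l++,r--
l=2 r=10: 'd'=='d', l++,r--
l=3 r=9: 'c'=='c', l++,r--
l=4 r=8: 'd'=='d', l++,r--
l=5 r=7: 'a'=='a', l++,r--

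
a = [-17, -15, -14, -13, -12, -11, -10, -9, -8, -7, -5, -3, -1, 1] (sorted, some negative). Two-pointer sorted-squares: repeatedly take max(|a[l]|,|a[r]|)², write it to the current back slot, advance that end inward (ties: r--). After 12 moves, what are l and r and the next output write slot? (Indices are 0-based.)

l=12, r=13, next write slot=1

l=0 r=13: |-17|>|1| out[13]=289, l++
l=1 r=13: |-15|>|1| out[12]=225, l++
l=2 r=13: |-14|>|1| out[11]=196, l++
l=3 r=13: |-13|>|1| out[10]=169, l++
l=4 r=13: |-12|>|1| out[9]=144, l++
l=5 r=13: |-11|>|1| out[8]=121, l++
l=6 r=13: |-10|>|1| out[7]=100, l++
l=7 r=13: |-9|>|1| out[6]=81, l++
l=8 r=13: |-8|>|1| out[5]=64, l++
l=9 r=13: |-7|>|1| out[4]=49, l++
l=10 r=13: |-5|>|1| out[3]=25, l++
l=11 r=13: |-3|>|1| out[2]=9, l++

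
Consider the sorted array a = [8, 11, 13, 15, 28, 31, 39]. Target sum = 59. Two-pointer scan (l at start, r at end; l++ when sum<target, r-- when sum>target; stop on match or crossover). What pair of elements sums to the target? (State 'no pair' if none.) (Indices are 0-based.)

(28, 31)

l=0 r=6: 8+39=47 <59, l++
l=1 r=6: 11+39=50 <59, l++
l=2 r=6: 13+39=52 <59, l++
l=3 r=6: 15+39=54 <59, l++
l=4 r=6: 28+39=67 >59, r--
l=4 r=5: 28+31=59, found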